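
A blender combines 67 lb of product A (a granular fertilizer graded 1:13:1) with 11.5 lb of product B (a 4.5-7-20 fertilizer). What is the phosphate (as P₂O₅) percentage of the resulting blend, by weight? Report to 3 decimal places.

12.121% P₂O₅

Total mass = 67 + 11.5 = 78.5 lb.
P₂O₅ mass = 13%×67 + 7%×11.5 = 9.515 lb.
% P₂O₅ = 9.515 / 78.5 = 12.12102%.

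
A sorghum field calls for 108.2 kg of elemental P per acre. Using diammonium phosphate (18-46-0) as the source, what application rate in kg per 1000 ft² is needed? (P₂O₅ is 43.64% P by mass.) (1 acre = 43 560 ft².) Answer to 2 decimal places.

As P₂O₅: 108.2 / 0.4364 = 247.938 kg per acre.
Product per acre = 247.938 / 46% = 538.995 kg.
Convert to per 1000 ft²: 538.995 × 0.0229568 = 12.3736 kg.

12.37 kg of product per thousand sq ft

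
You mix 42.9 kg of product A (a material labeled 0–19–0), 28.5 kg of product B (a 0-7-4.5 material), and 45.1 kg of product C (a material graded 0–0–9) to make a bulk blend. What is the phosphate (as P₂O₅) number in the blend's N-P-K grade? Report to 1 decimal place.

8.7% P₂O₅

Total mass = 42.9 + 28.5 + 45.1 = 116.5 kg.
P₂O₅ mass = 19%×42.9 + 7%×28.5 + 0%×45.1 = 10.146 kg.
% P₂O₅ = 10.146 / 116.5 = 8.70901%.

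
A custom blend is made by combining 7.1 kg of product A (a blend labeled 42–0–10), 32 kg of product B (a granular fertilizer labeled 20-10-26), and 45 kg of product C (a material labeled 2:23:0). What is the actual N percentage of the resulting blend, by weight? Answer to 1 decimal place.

Total mass = 7.1 + 32 + 45 = 84.1 kg.
N mass = 42%×7.1 + 20%×32 + 2%×45 = 10.282 kg.
% N = 10.282 / 84.1 = 12.2259%.

12.2% N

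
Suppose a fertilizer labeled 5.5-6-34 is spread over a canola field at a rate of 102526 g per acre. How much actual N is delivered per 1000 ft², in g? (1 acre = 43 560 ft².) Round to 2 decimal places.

nitrogen per acre = 102526 × 5.5% = 5638.93 g.
Convert to per 1000 ft²: 5638.93 × 0.0229568 = 129.452 g.

129.45 g N per thousand sq ft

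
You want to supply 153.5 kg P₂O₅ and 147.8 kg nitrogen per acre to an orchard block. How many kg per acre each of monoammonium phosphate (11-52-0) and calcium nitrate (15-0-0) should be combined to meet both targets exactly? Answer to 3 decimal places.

Let a = kg of monoammonium phosphate, b = kg of calcium nitrate (per acre).
P₂O₅: 0.52·a + 0·b = 153.5
N: 0.11·a + 0.15·b = 147.8
From row1: a = (153.5 − 0·b) / 0.52.
Into row2: 0.11·(153.5 − 0·b)/0.52 + 0.15·b = 147.8 → b = 768.85897, a = 295.1923.

295.192 kg monoammonium phosphate, 768.859 kg calcium nitrate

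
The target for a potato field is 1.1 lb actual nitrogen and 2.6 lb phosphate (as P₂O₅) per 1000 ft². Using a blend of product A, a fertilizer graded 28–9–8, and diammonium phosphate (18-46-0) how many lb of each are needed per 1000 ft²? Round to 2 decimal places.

Per-1000 ft² balance (a = product A, b = diammonium phosphate):
N: 0.28·a + 0.18·b = 1.1
P₂O₅: 0.09·a + 0.46·b = 2.6
Eliminate a: (row1) − 0.28/0.09·(row2) → -1.25111·b = -6.98889, so b = 5.58615.
Back-substitute: a = (1.1 − 0.18·5.58615) / 0.28 = 0.337478.

0.34 lb product A, 5.59 lb diammonium phosphate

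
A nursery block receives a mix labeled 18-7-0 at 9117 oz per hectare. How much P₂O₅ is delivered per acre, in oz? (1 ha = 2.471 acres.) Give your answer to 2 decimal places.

P₂O₅ per hectare = 9117 × 7% = 638.19 oz.
Convert to per acre: 638.19 × 0.404694 = 258.272 oz.

258.27 oz P₂O₅ per acre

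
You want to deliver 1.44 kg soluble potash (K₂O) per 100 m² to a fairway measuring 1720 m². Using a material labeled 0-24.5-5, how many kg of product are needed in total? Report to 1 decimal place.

495.4 kg

Product per 100 m² = 1.44 / 5% = 28.8 kg.
Total product = 28.8 × 1720 / 100 = 495.36 kg.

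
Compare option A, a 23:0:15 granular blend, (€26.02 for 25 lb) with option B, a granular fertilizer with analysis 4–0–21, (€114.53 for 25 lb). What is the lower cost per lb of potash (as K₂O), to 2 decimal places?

option A: K₂O per bag = 25 × 15% = 3.75 lb; cost = 26.02 / 3.75 = €6.9387/lb K₂O.
option B: K₂O per bag = 25 × 21% = 5.25 lb; cost = 114.53 / 5.25 = €21.8152/lb K₂O.
option A is cheaper.

€6.94 per lb K₂O (option A)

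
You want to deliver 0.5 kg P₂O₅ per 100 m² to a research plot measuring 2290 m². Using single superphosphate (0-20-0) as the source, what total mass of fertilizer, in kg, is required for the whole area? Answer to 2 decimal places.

57.25 kg

Product per 100 m² = 0.5 / 20% = 2.5 kg.
Total product = 2.5 × 2290 / 100 = 57.25 kg.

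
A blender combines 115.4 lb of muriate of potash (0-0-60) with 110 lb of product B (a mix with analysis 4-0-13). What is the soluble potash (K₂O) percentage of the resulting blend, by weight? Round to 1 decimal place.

Total mass = 115.4 + 110 = 225.4 lb.
K₂O mass = 60%×115.4 + 13%×110 = 83.54 lb.
% K₂O = 83.54 / 225.4 = 37.063%.

37.1% K₂O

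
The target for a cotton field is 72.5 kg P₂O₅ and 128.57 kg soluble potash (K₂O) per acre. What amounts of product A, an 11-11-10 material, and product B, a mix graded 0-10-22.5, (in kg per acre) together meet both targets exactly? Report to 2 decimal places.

234.27 kg product A, 467.30 kg product B

Let a = kg of product A, b = kg of product B (per acre).
P₂O₅: 0.11·a + 0.1·b = 72.5
K₂O: 0.1·a + 0.225·b = 128.57
Solving simultaneously: a = 234.271, b = 467.302.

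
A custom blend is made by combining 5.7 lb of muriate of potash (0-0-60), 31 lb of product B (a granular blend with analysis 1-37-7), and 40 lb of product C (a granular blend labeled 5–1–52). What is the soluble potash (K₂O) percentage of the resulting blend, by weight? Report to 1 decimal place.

34.4% K₂O

Total mass = 5.7 + 31 + 40 = 76.7 lb.
K₂O mass = 60%×5.7 + 7%×31 + 52%×40 = 26.39 lb.
% K₂O = 26.39 / 76.7 = 34.4068%.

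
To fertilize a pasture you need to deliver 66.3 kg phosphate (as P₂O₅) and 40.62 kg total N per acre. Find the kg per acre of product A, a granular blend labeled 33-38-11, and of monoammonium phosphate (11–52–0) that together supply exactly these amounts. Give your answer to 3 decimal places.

106.544 kg product A, 49.641 kg monoammonium phosphate

Per-acre balance (a = product A, b = monoammonium phosphate):
P₂O₅: 0.38·a + 0.52·b = 66.3
N: 0.33·a + 0.11·b = 40.62
Solving simultaneously: a = 106.5439, b = 49.64099.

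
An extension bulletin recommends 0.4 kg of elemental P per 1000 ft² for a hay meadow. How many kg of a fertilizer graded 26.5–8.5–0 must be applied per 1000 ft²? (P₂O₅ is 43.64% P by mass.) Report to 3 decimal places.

10.783 kg of product per thousand sq ft

As P₂O₅: 0.4 / 0.4364 = 0.91659 kg per 1000 ft².
Product per 1000 ft² = 0.91659 / 8.5% = 10.7834 kg.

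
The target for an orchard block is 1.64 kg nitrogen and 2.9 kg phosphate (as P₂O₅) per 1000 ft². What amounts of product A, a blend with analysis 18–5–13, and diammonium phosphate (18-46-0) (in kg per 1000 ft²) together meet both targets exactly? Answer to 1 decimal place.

3.1 kg product A, 6.0 kg diammonium phosphate

Let a = kg of product A, b = kg of diammonium phosphate (per 1000 ft²).
N: 0.18·a + 0.18·b = 1.64
P₂O₅: 0.05·a + 0.46·b = 2.9
From row1: a = (1.64 − 0.18·b) / 0.18.
Into row2: 0.05·(1.64 − 0.18·b)/0.18 + 0.46·b = 2.9 → b = 5.96206, a = 3.14905.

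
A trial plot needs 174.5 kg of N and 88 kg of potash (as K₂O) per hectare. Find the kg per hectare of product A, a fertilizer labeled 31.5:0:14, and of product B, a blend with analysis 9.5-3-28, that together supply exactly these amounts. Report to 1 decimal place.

540.7 kg product A, 43.9 kg product B

With a, b = kg per hectare of product A and product B:
N: 0.315·a + 0.095·b = 174.5
K₂O: 0.14·a + 0.28·b = 88
Eliminate b: (row1) − 0.095/0.28·(row2) → 0.2675·a = 144.643, so a = 540.721.
Then b = (88 − 0.14·540.721) / 0.28 = 43.9252.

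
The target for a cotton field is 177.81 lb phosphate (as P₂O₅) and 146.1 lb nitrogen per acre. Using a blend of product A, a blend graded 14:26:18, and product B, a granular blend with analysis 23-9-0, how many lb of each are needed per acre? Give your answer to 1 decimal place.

587.9 lb product A, 277.4 lb product B

With a, b = lb per acre of product A and product B:
P₂O₅: 0.26·a + 0.09·b = 177.81
N: 0.14·a + 0.23·b = 146.1
From row1: a = (177.81 − 0.09·b) / 0.26.
Into row2: 0.14·(177.81 − 0.09·b)/0.26 + 0.23·b = 146.1 → b = 277.386, a = 587.867.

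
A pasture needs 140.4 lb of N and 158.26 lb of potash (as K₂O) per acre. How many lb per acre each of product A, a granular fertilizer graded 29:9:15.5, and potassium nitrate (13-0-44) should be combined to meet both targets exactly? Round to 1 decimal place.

383.5 lb product A, 224.6 lb potassium nitrate

With a, b = lb per acre of product A and potassium nitrate:
N: 0.29·a + 0.13·b = 140.4
K₂O: 0.155·a + 0.44·b = 158.26
From row1: a = (140.4 − 0.13·b) / 0.29.
Into row2: 0.155·(140.4 − 0.13·b)/0.29 + 0.44·b = 158.26 → b = 224.601, a = 383.455.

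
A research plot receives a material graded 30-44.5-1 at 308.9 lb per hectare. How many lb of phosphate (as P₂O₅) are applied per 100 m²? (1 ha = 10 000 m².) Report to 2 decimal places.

P₂O₅ per hectare = 308.9 × 44.5% = 137.46 lb.
Convert to per 100 m²: 137.46 × 0.01 = 1.37461 lb.

1.37 lb P₂O₅ per hundred sq m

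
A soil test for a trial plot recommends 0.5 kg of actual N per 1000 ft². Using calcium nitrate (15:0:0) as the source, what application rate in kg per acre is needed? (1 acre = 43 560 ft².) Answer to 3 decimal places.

Product per 1000 ft² = 0.5 / 15% = 3.33333 kg.
Convert to per acre: 3.33333 × 43.56 = 145.2 kg.

145.200 kg of product per acre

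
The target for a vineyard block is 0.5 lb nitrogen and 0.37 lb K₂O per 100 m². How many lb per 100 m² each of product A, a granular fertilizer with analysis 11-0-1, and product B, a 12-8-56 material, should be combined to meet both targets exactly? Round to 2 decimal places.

3.90 lb product A, 0.59 lb product B

Per-100 m² balance (a = product A, b = product B):
N: 0.11·a + 0.12·b = 0.5
K₂O: 0.01·a + 0.56·b = 0.37
Solving simultaneously: a = 3.90066, b = 0.59106.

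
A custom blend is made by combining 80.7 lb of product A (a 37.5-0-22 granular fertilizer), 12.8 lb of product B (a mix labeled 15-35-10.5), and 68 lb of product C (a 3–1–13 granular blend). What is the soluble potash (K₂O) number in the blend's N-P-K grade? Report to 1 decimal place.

Total mass = 80.7 + 12.8 + 68 = 161.5 lb.
K₂O mass = 22%×80.7 + 10.5%×12.8 + 13%×68 = 27.938 lb.
% K₂O = 27.938 / 161.5 = 17.2991%.

17.3% K₂O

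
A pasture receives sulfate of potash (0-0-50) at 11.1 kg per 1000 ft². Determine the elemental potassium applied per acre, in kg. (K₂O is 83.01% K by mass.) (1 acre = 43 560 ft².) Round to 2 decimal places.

K₂O per 1000 ft² = 11.1 × 50% = 5.55 kg.
Elemental K = 5.55 × 0.8301 = 4.60705 kg per 1000 ft².
Convert to per acre: 4.60705 × 43.56 = 200.683 kg.

200.68 kg K per acre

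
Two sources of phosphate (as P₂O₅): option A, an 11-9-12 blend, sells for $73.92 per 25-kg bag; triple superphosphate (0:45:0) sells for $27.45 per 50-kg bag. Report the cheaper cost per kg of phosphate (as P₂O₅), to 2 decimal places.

option A: P₂O₅ per bag = 25 × 9% = 2.25 kg; cost = 73.92 / 2.25 = $32.8533/kg P₂O₅.
triple superphosphate: P₂O₅ per bag = 50 × 45% = 22.5 kg; cost = 27.45 / 22.5 = $1.2200/kg P₂O₅.
triple superphosphate is cheaper.

$1.22 per kg P₂O₅ (triple superphosphate)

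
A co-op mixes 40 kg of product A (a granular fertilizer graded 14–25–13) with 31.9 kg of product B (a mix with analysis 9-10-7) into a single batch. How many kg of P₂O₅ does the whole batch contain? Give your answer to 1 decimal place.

13.2 kg P₂O₅

P₂O₅ mass = 25%×40 + 10%×31.9 = 13.19 kg.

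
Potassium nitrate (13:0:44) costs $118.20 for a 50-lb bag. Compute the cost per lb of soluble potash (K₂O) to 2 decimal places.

$5.37 per lb K₂O

K₂O in bag = 50 × 44% = 22 lb.
Cost per lb K₂O = $118.20 / 22 = $5.3727.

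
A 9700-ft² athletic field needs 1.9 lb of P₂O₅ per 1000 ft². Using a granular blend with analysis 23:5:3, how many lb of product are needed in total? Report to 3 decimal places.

368.600 lb

Product per 1000 ft² = 1.9 / 5% = 38 lb.
Total product = 38 × 9700 / 1000 = 368.6 lb.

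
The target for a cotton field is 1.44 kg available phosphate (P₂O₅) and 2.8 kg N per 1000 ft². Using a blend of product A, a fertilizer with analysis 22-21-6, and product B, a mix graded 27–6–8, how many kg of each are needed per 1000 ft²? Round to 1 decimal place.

5.1 kg product A, 6.2 kg product B

Per-1000 ft² balance (a = product A, b = product B):
P₂O₅: 0.21·a + 0.06·b = 1.44
N: 0.22·a + 0.27·b = 2.8
Eliminate b: (row1) − 0.06/0.27·(row2) → 0.161111·a = 0.817778, so a = 5.07586.
Then b = (2.8 − 0.22·5.07586) / 0.27 = 6.23448.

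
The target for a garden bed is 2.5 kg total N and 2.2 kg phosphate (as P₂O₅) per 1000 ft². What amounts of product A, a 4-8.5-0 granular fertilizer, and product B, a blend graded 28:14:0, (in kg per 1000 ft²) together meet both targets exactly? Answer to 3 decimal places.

Let a = kg of product A, b = kg of product B (per 1000 ft²).
N: 0.04·a + 0.28·b = 2.5
P₂O₅: 0.085·a + 0.14·b = 2.2
From row1: a = (2.5 − 0.28·b) / 0.04.
Into row2: 0.085·(2.5 − 0.28·b)/0.04 + 0.14·b = 2.2 → b = 6.84066, a = 14.6154.

14.615 kg product A, 6.841 kg product B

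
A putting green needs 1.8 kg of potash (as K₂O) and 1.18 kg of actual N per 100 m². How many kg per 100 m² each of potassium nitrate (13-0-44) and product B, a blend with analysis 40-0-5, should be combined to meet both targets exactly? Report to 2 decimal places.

3.90 kg potassium nitrate, 1.68 kg product B

Per-100 m² balance (a = potassium nitrate, b = product B):
K₂O: 0.44·a + 0.05·b = 1.8
N: 0.13·a + 0.4·b = 1.18
Eliminate b: (row1) − 0.05/0.4·(row2) → 0.42375·a = 1.6525, so a = 3.89971.
Then b = (1.18 − 0.13·3.89971) / 0.4 = 1.6826.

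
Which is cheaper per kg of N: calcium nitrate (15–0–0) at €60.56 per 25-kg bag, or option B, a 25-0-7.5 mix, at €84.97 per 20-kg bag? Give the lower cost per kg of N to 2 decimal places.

calcium nitrate: N per bag = 25 × 15% = 3.75 kg; cost = 60.56 / 3.75 = €16.1493/kg N.
option B: N per bag = 20 × 25% = 5 kg; cost = 84.97 / 5 = €16.9940/kg N.
calcium nitrate is cheaper.

€16.15 per kg N (calcium nitrate)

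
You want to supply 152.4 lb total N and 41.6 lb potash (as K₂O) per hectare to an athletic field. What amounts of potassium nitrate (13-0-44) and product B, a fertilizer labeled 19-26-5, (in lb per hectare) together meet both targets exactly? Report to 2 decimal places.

3.68 lb potassium nitrate, 799.58 lb product B

Let a = lb of potassium nitrate, b = lb of product B (per hectare).
N: 0.13·a + 0.19·b = 152.4
K₂O: 0.44·a + 0.05·b = 41.6
From row1: a = (152.4 − 0.19·b) / 0.13.
Into row2: 0.44·(152.4 − 0.19·b)/0.13 + 0.05·b = 41.6 → b = 799.58495, a = 3.68353.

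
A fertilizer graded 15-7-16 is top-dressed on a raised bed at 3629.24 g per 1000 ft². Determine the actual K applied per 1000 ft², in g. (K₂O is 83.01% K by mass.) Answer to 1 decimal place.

482.0 g K per thousand sq ft

K₂O per 1000 ft² = 3629.24 × 16% = 580.678 g.
Elemental K = 580.678 × 0.8301 = 482.021 g per 1000 ft².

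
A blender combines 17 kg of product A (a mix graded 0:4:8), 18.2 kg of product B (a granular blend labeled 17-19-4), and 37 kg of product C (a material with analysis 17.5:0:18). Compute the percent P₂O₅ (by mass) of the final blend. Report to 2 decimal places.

5.73% P₂O₅

Total mass = 17 + 18.2 + 37 = 72.2 kg.
P₂O₅ mass = 4%×17 + 19%×18.2 + 0%×37 = 4.138 kg.
% P₂O₅ = 4.138 / 72.2 = 5.7313%.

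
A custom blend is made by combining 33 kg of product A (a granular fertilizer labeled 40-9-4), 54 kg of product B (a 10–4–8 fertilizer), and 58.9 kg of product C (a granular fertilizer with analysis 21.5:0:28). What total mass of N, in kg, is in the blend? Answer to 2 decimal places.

31.26 kg N

N mass = 40%×33 + 10%×54 + 21.5%×58.9 = 31.2635 kg.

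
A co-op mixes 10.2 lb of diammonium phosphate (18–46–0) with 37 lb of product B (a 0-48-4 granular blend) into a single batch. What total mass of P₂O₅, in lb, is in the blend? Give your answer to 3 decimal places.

22.452 lb P₂O₅

P₂O₅ mass = 46%×10.2 + 48%×37 = 22.452 lb.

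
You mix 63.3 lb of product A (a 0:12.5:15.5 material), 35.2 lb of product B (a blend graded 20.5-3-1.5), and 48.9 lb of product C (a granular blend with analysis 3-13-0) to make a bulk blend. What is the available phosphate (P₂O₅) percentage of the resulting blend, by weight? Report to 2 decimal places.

Total mass = 63.3 + 35.2 + 48.9 = 147.4 lb.
P₂O₅ mass = 12.5%×63.3 + 3%×35.2 + 13%×48.9 = 15.3255 lb.
% P₂O₅ = 15.3255 / 147.4 = 10.3972%.

10.40% P₂O₅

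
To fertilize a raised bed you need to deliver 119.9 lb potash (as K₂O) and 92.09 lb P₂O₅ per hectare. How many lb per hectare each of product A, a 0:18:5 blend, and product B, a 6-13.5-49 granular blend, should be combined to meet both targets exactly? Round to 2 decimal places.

Per-hectare balance (a = product A, b = product B):
K₂O: 0.05·a + 0.49·b = 119.9
P₂O₅: 0.18·a + 0.135·b = 92.09
Solving simultaneously: a = 355.281, b = 208.441.

355.28 lb product A, 208.44 lb product B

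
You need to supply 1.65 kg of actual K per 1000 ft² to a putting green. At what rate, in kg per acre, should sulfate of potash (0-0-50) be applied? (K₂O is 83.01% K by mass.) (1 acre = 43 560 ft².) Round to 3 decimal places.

As K₂O: 1.65 / 0.8301 = 1.98771 kg per 1000 ft².
Product per 1000 ft² = 1.98771 / 50% = 3.97542 kg.
Convert to per acre: 3.97542 × 43.56 = 173.169498 kg.

173.169 kg of product per acre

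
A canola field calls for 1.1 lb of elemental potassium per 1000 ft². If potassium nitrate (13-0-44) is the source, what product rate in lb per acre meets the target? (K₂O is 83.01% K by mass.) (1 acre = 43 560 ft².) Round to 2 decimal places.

As K₂O: 1.1 / 0.8301 = 1.32514 lb per 1000 ft².
Product per 1000 ft² = 1.32514 / 44% = 3.01169 lb.
Convert to per acre: 3.01169 × 43.56 = 131.189 lb.

131.19 lb of product per acre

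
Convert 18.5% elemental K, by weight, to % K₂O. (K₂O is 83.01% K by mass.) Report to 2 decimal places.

%K₂O = 18.5 / 0.8301 = 22.2865%.

22.29% K₂O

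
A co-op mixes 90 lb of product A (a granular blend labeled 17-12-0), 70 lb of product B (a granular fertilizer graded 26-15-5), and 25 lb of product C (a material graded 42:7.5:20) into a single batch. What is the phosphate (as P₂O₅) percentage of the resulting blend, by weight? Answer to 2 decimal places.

12.53% P₂O₅

Total mass = 90 + 70 + 25 = 185 lb.
P₂O₅ mass = 12%×90 + 15%×70 + 7.5%×25 = 23.175 lb.
% P₂O₅ = 23.175 / 185 = 12.527%.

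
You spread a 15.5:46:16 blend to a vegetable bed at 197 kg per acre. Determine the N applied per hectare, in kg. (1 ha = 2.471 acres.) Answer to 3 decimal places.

nitrogen per acre = 197 × 15.5% = 30.535 kg.
Convert to per hectare: 30.535 × 2.471 = 75.45199 kg.

75.452 kg N per hectare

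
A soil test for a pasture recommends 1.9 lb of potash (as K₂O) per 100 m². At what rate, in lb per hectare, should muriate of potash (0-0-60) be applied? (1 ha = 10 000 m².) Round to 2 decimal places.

Product per 100 m² = 1.9 / 60% = 3.16667 lb.
Convert to per hectare: 3.16667 × 100 = 316.667 lb.

316.67 lb of product per hectare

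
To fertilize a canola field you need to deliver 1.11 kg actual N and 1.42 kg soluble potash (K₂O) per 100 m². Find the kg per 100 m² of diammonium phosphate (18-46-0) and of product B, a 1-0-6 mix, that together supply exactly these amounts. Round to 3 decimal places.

4.852 kg diammonium phosphate, 23.667 kg product B

Per-100 m² balance (a = diammonium phosphate, b = product B):
N: 0.18·a + 0.01·b = 1.11
K₂O: 0·a + 0.06·b = 1.42
Solving simultaneously: a = 4.85185, b = 23.6667.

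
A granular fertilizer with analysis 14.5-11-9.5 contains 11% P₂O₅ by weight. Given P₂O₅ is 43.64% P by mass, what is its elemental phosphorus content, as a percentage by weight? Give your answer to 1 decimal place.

4.8% P

%P = 11 × 0.4364 = 4.8004%.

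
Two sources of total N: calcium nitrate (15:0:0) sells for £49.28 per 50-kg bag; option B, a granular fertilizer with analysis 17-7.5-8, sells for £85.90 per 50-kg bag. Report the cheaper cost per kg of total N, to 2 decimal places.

£6.57 per kg N (calcium nitrate)

calcium nitrate: N per bag = 50 × 15% = 7.5 kg; cost = 49.28 / 7.5 = £6.5707/kg N.
option B: N per bag = 50 × 17% = 8.5 kg; cost = 85.90 / 8.5 = £10.1059/kg N.
calcium nitrate is cheaper.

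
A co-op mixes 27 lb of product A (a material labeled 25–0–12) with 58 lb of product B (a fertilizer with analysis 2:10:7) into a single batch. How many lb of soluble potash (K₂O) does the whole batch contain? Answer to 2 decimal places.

K₂O mass = 12%×27 + 7%×58 = 7.3 lb.

7.30 lb K₂O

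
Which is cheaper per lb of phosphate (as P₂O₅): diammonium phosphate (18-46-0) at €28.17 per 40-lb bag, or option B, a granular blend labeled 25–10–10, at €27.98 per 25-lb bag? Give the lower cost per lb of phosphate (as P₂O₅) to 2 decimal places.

€1.53 per lb P₂O₅ (diammonium phosphate)

diammonium phosphate: P₂O₅ per bag = 40 × 46% = 18.4 lb; cost = 28.17 / 18.4 = €1.5310/lb P₂O₅.
option B: P₂O₅ per bag = 25 × 10% = 2.5 lb; cost = 27.98 / 2.5 = €11.1920/lb P₂O₅.
diammonium phosphate is cheaper.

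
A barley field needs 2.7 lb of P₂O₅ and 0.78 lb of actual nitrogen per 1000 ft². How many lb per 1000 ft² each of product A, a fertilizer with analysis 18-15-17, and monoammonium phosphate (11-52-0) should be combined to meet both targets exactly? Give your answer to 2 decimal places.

1.41 lb product A, 4.79 lb monoammonium phosphate

With a, b = lb per 1000 ft² of product A and monoammonium phosphate:
P₂O₅: 0.15·a + 0.52·b = 2.7
N: 0.18·a + 0.11·b = 0.78
From row1: a = (2.7 − 0.52·b) / 0.15.
Into row2: 0.18·(2.7 − 0.52·b)/0.15 + 0.11·b = 0.78 → b = 4.78599, a = 1.40856.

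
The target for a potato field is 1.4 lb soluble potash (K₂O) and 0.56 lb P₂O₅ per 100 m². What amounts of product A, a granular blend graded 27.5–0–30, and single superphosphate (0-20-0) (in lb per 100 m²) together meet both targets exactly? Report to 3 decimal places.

4.667 lb product A, 2.800 lb single superphosphate

Per-100 m² balance (a = product A, b = single superphosphate):
K₂O: 0.3·a + 0·b = 1.4
P₂O₅: 0·a + 0.2·b = 0.56
Solving simultaneously: a = 4.66667, b = 2.8.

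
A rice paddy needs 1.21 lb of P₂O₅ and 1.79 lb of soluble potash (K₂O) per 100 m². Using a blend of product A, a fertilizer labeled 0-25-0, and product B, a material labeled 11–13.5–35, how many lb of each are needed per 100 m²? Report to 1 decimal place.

Let a = lb of product A, b = lb of product B (per 100 m²).
P₂O₅: 0.25·a + 0.135·b = 1.21
K₂O: 0·a + 0.35·b = 1.79
Solving simultaneously: a = 2.07829, b = 5.11429.

2.1 lb product A, 5.1 lb product B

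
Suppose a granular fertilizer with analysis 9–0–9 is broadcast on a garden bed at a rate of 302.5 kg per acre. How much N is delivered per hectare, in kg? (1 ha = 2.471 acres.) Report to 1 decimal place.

67.3 kg N per hectare

nitrogen per acre = 302.5 × 9% = 27.225 kg.
Convert to per hectare: 27.225 × 2.471 = 67.273 kg.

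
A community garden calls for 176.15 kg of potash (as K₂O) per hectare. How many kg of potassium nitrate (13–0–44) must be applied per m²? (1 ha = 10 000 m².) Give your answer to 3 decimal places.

Product per hectare = 176.15 / 44% = 400.341 kg.
Convert to per m²: 400.341 × 0.0001 = 0.0400341 kg.

0.040 kg of product per sq m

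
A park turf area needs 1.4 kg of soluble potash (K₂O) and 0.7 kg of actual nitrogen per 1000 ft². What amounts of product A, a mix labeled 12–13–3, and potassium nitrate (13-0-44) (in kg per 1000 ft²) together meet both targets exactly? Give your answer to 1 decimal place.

Per-1000 ft² balance (a = product A, b = potassium nitrate):
K₂O: 0.03·a + 0.44·b = 1.4
N: 0.12·a + 0.13·b = 0.7
Eliminate a: (row1) − 0.03/0.12·(row2) → 0.4075·b = 1.225, so b = 3.00613.
Back-substitute: a = (1.4 − 0.44·3.00613) / 0.03 = 2.57669.

2.6 kg product A, 3.0 kg potassium nitrate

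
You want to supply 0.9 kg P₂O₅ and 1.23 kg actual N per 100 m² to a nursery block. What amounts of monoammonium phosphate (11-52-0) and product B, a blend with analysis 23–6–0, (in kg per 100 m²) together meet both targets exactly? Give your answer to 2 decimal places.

Per-100 m² balance (a = monoammonium phosphate, b = product B):
P₂O₅: 0.52·a + 0.06·b = 0.9
N: 0.11·a + 0.23·b = 1.23
Solving simultaneously: a = 1.17876, b = 4.78407.

1.18 kg monoammonium phosphate, 4.78 kg product B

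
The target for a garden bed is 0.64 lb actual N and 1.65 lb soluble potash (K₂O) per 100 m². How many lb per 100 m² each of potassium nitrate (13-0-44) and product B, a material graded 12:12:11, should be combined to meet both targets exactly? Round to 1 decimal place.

With a, b = lb per 100 m² of potassium nitrate and product B:
N: 0.13·a + 0.12·b = 0.64
K₂O: 0.44·a + 0.11·b = 1.65
From row1: a = (0.64 − 0.12·b) / 0.13.
Into row2: 0.44·(0.64 − 0.12·b)/0.13 + 0.11·b = 1.65 → b = 1.74286, a = 3.31429.

3.3 lb potassium nitrate, 1.7 lb product B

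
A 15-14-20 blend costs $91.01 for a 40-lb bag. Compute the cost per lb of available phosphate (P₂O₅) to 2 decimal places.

P₂O₅ in bag = 40 × 14% = 5.6 lb.
Cost per lb P₂O₅ = $91.01 / 5.6 = $16.2518.

$16.25 per lb P₂O₅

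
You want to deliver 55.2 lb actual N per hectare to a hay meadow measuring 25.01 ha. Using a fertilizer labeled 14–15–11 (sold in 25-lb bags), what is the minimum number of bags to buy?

395 bags

Product per hectare = 55.2 / 14% = 394.286 lb.
Total product = 394.286 × 25.01 = 9861.09 lb.
Bags = ⌈9861.09 / 25⌉ = 395.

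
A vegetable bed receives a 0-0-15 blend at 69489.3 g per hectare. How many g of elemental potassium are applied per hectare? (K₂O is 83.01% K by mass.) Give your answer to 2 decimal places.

K₂O per hectare = 69489.3 × 15% = 10423.4 g.
Elemental K = 10423.4 × 0.8301 = 8652.4602 g per hectare.

8652.46 g K per hectare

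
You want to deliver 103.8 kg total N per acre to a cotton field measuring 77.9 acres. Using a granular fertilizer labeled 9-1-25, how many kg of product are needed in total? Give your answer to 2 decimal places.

Product per acre = 103.8 / 9% = 1153.33 kg.
Total product = 1153.33 × 77.9 = 89844.667 kg.

89844.67 kg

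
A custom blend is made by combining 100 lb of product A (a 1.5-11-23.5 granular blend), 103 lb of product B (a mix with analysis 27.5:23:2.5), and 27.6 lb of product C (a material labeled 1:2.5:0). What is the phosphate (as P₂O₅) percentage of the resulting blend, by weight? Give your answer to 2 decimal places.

Total mass = 100 + 103 + 27.6 = 230.6 lb.
P₂O₅ mass = 11%×100 + 23%×103 + 2.5%×27.6 = 35.38 lb.
% P₂O₅ = 35.38 / 230.6 = 15.3426%.

15.34% P₂O₅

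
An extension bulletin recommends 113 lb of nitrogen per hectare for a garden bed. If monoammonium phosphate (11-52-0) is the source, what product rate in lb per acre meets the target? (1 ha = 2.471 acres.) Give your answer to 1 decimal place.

415.7 lb of product per acre

Product per hectare = 113 / 11% = 1027.27 lb.
Convert to per acre: 1027.27 × 0.404694 = 415.732 lb.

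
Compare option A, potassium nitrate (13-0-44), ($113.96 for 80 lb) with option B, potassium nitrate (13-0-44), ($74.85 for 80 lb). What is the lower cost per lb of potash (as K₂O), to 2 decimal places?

option A: K₂O per bag = 80 × 44% = 35.2 lb; cost = 113.96 / 35.2 = $3.2375/lb K₂O.
option B: K₂O per bag = 80 × 44% = 35.2 lb; cost = 74.85 / 35.2 = $2.1264/lb K₂O.
option B is cheaper.

$2.13 per lb K₂O (option B)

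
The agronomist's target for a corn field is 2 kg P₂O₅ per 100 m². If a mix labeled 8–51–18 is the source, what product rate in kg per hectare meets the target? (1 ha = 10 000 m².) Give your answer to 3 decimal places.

392.157 kg of product per hectare

Product per 100 m² = 2 / 51% = 3.92157 kg.
Convert to per hectare: 3.92157 × 100 = 392.1569 kg.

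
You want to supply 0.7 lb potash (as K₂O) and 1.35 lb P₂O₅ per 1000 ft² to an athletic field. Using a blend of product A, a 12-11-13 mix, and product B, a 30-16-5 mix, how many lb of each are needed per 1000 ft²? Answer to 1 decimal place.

With a, b = lb per 1000 ft² of product A and product B:
K₂O: 0.13·a + 0.05·b = 0.7
P₂O₅: 0.11·a + 0.16·b = 1.35
Eliminate b: (row1) − 0.05/0.16·(row2) → 0.095625·a = 0.278125, so a = 2.9085.
Then b = (1.35 − 0.11·2.9085) / 0.16 = 6.43791.

2.9 lb product A, 6.4 lb product B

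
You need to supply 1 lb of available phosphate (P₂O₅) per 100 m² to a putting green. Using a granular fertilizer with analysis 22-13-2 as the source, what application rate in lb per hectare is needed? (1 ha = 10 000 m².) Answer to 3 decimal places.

769.231 lb of product per hectare

Product per 100 m² = 1 / 13% = 7.69231 lb.
Convert to per hectare: 7.69231 × 100 = 769.2308 lb.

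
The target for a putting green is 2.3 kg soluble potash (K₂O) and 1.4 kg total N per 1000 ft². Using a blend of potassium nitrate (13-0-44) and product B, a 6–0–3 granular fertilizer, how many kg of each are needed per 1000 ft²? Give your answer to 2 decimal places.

4.27 kg potassium nitrate, 14.09 kg product B

Let a = kg of potassium nitrate, b = kg of product B (per 1000 ft²).
K₂O: 0.44·a + 0.03·b = 2.3
N: 0.13·a + 0.06·b = 1.4
From row1: a = (2.3 − 0.03·b) / 0.44.
Into row2: 0.13·(2.3 − 0.03·b)/0.44 + 0.06·b = 1.4 → b = 14.0889, a = 4.26667.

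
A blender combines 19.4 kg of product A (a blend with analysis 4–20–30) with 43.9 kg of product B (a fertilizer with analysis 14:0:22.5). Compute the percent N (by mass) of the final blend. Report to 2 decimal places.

Total mass = 19.4 + 43.9 = 63.3 kg.
N mass = 4%×19.4 + 14%×43.9 = 6.922 kg.
% N = 6.922 / 63.3 = 10.9352%.

10.94% N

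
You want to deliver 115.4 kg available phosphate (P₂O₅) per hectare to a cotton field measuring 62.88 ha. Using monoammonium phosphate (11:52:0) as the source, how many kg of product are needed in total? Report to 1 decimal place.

Product per hectare = 115.4 / 52% = 221.923 kg.
Total product = 221.923 × 62.88 = 13954.52 kg.

13954.5 kg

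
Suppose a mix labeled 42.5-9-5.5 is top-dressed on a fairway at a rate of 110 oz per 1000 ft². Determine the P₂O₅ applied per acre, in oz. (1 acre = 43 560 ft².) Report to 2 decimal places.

431.24 oz P₂O₅ per acre

P₂O₅ per 1000 ft² = 110 × 9% = 9.9 oz.
Convert to per acre: 9.9 × 43.56 = 431.244 oz.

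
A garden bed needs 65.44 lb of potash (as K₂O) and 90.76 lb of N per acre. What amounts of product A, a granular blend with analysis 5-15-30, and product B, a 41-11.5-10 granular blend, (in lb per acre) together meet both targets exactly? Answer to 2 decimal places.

Let a = lb of product A, b = lb of product B (per acre).
K₂O: 0.3·a + 0.1·b = 65.44
N: 0.05·a + 0.41·b = 90.76
From row1: a = (65.44 − 0.1·b) / 0.3.
Into row2: 0.05·(65.44 − 0.1·b)/0.3 + 0.41·b = 90.76 → b = 203.017, a = 150.461.

150.46 lb product A, 203.02 lb product B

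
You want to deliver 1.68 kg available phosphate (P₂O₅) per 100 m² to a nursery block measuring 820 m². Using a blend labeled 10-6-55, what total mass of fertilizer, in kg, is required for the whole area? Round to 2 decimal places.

Product per 100 m² = 1.68 / 6% = 28 kg.
Total product = 28 × 820 / 100 = 229.6 kg.

229.60 kg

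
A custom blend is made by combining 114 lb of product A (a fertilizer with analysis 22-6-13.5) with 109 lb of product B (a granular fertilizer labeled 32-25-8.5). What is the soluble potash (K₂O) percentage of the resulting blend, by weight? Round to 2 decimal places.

11.06% K₂O

Total mass = 114 + 109 = 223 lb.
K₂O mass = 13.5%×114 + 8.5%×109 = 24.655 lb.
% K₂O = 24.655 / 223 = 11.0561%.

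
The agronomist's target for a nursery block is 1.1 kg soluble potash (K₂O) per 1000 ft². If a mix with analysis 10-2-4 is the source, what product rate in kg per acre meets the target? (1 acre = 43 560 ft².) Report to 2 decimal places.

Product per 1000 ft² = 1.1 / 4% = 27.5 kg.
Convert to per acre: 27.5 × 43.56 = 1197.9 kg.

1197.90 kg of product per acre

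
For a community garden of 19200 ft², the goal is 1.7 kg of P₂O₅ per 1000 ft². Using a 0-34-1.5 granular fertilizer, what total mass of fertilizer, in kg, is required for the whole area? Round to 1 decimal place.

96.0 kg

Product per 1000 ft² = 1.7 / 34% = 5 kg.
Total product = 5 × 19200 / 1000 = 96 kg.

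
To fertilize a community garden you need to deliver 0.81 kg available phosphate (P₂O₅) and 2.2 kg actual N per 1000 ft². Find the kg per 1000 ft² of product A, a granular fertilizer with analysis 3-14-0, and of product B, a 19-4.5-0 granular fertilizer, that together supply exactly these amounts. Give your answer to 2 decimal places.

2.17 kg product A, 11.24 kg product B

Let a = kg of product A, b = kg of product B (per 1000 ft²).
P₂O₅: 0.14·a + 0.045·b = 0.81
N: 0.03·a + 0.19·b = 2.2
Solving simultaneously: a = 2.17426, b = 11.2356.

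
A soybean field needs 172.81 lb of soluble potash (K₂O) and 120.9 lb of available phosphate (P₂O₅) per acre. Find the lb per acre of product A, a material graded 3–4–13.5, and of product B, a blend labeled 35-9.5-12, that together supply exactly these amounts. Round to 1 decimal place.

With a, b = lb per acre of product A and product B:
K₂O: 0.135·a + 0.12·b = 172.81
P₂O₅: 0.04·a + 0.095·b = 120.9
Eliminate a: (row1) − 0.135/0.04·(row2) → -0.200625·b = -235.228, so b = 1172.47.
Back-substitute: a = (172.81 − 0.12·1172.47) / 0.135 = 237.875.

237.9 lb product A, 1172.5 lb product B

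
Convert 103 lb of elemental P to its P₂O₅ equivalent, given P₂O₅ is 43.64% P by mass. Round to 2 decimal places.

P₂O₅ = 103 / 0.4364 = 236.022 lb.

236.02 lb P₂O₅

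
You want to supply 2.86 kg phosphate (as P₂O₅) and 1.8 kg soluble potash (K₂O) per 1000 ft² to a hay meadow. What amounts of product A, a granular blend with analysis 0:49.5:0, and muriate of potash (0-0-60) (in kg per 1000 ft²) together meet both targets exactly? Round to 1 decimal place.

Let a = kg of product A, b = kg of muriate of potash (per 1000 ft²).
P₂O₅: 0.495·a + 0·b = 2.86
K₂O: 0·a + 0.6·b = 1.8
Solving simultaneously: a = 5.77778, b = 3.

5.8 kg product A, 3.0 kg muriate of potash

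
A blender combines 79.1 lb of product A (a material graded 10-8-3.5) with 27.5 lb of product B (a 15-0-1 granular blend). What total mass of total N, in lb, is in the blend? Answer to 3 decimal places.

N mass = 10%×79.1 + 15%×27.5 = 12.035 lb.

12.035 lb N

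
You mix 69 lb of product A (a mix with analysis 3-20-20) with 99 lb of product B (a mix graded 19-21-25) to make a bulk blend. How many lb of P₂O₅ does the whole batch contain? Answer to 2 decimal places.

P₂O₅ mass = 20%×69 + 21%×99 = 34.59 lb.

34.59 lb P₂O₅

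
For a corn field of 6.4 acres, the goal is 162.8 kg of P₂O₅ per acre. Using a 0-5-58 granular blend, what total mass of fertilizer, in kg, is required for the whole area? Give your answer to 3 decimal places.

Product per acre = 162.8 / 5% = 3256 kg.
Total product = 3256 × 6.4 = 20838.4 kg.

20838.400 kg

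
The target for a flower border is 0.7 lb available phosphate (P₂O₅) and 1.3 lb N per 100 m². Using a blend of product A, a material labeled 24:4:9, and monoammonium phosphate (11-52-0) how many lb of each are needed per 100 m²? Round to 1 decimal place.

Per-100 m² balance (a = product A, b = monoammonium phosphate):
P₂O₅: 0.04·a + 0.52·b = 0.7
N: 0.24·a + 0.11·b = 1.3
Eliminate b: (row1) − 0.52/0.11·(row2) → -1.09455·a = -5.44545, so a = 4.97508.
Then b = (1.3 − 0.24·4.97508) / 0.11 = 0.963455.

5.0 lb product A, 1.0 lb monoammonium phosphate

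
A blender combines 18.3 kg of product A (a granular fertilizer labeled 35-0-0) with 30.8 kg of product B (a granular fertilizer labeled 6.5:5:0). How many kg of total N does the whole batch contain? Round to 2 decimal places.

N mass = 35%×18.3 + 6.5%×30.8 = 8.407 kg.

8.41 kg N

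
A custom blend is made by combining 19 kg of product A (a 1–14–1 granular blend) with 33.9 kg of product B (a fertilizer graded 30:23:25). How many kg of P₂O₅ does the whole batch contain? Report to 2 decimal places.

P₂O₅ mass = 14%×19 + 23%×33.9 = 10.457 kg.

10.46 kg P₂O₅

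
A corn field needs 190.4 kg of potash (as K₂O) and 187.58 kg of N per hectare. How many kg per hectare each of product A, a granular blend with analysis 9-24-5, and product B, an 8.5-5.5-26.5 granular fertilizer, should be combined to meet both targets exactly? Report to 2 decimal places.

1710.44 kg product A, 395.77 kg product B

With a, b = kg per hectare of product A and product B:
K₂O: 0.05·a + 0.265·b = 190.4
N: 0.09·a + 0.085·b = 187.58
Eliminate a: (row1) − 0.05/0.09·(row2) → 0.217778·b = 86.1889, so b = 395.765.
Back-substitute: a = (190.4 − 0.265·395.765) / 0.05 = 1710.444.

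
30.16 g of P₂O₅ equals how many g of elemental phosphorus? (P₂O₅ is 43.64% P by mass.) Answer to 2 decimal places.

13.16 g P

P = 30.16 × 0.4364 = 13.1618 g.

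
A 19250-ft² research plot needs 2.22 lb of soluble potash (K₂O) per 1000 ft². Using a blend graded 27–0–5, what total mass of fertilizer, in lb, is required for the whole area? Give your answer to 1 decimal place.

Product per 1000 ft² = 2.22 / 5% = 44.4 lb.
Total product = 44.4 × 19250 / 1000 = 854.7 lb.

854.7 lb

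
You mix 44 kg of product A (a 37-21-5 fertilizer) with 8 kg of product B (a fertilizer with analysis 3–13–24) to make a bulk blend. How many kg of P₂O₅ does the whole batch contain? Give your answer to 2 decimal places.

10.28 kg P₂O₅

P₂O₅ mass = 21%×44 + 13%×8 = 10.28 kg.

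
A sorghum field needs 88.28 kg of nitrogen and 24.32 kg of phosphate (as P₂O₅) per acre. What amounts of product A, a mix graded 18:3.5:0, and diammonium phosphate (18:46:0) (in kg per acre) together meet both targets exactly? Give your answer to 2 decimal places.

With a, b = kg per acre of product A and diammonium phosphate:
N: 0.18·a + 0.18·b = 88.28
P₂O₅: 0.035·a + 0.46·b = 24.32
From row1: a = (88.28 − 0.18·b) / 0.18.
Into row2: 0.035·(88.28 − 0.18·b)/0.18 + 0.46·b = 24.32 → b = 16.834, a = 473.6105.

473.61 kg product A, 16.83 kg diammonium phosphate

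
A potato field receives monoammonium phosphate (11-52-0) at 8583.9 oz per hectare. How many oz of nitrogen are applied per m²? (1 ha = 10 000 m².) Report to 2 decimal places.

nitrogen per hectare = 8583.9 × 11% = 944.229 oz.
Convert to per m²: 944.229 × 0.0001 = 0.0944229 oz.

0.09 oz N per sq m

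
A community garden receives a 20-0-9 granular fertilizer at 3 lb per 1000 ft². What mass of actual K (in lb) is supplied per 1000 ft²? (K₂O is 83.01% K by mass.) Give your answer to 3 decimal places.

0.224 lb K per thousand sq ft

K₂O per 1000 ft² = 3 × 9% = 0.27 lb.
Elemental K = 0.27 × 0.8301 = 0.224127 lb per 1000 ft².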